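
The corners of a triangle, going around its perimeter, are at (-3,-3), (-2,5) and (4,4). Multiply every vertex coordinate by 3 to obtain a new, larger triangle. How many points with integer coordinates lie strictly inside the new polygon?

208

The shoelace formula gives twice the area as |((-3)·5 − (-2)·(-3)) + ((-2)·4 − 4·5) + (4·(-3) − (-3)·4)| = 49, so the area is 49/2.
Along each edge there are gcd(|Δx|,|Δy|)+1 lattice points, so counting each shared vertex once the boundary has gcd(1,8) + gcd(6,1) + gcd(7,7) = 1+1+7 = 9.
Scaling by 3 multiplies the area by 3² = 9 (so the new area is 220.5) and multiplies the boundary lattice-point count by 3, giving 27.
By Pick's theorem, the interior count of the dilated polygon is 220.5 − 27/2 + 1 = 208.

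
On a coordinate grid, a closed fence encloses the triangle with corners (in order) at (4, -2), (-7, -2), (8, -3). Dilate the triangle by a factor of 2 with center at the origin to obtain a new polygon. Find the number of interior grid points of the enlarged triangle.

Using the shoelace formula, 2A = |(4·(-2) − (-7)·(-2)) + ((-7)·(-3) − 8·(-2)) + (8·(-2) − 4·(-3))| = 11, so the area is 5.5.
The number of boundary lattice points is Σ gcd(|Δx|,|Δy|) = gcd(11,0) + gcd(15,1) + gcd(4,1) = 11+1+1 = 13.
Scaling by 2 multiplies the area by 2² = 4 (so the new area is 22) and multiplies the boundary lattice-point count by 2, giving 26.
By Pick's theorem, the interior count of the dilated polygon is 22 − 26/2 + 1 = 10.

10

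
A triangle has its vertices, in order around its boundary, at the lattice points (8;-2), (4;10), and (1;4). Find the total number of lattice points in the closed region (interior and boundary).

By the shoelace formula, twice the signed area is |(8·10 − 4·(-2)) + (4·4 − 1·10) + (1·(-2) − 8·4)| = 60, so the area is 30.
Summing gcd(|Δx|,|Δy|) over the edges gives the boundary count: gcd(4,12) + gcd(3,6) + gcd(7,6) = 4+3+1 = 8.
Pick's theorem gives I = A − B/2 + 1 = 30 − 8/2 + 1 = 27, so the closed region contains I + B = 27 + 8 = 35 lattice points.

35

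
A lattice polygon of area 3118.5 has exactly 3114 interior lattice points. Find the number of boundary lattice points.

Pick's theorem gives A = I + B/2 − 1, so B = 2(A − I + 1) = 2(3118.5 − 3114 + 1) = 11.

11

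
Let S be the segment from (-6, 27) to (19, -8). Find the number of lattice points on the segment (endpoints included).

6

The number of lattice points on a segment between lattice points is gcd(|Δx|,|Δy|) + 1 = gcd(25,35) + 1 = 5 + 1 = 6.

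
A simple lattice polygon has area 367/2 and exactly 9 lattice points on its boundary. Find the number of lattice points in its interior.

180

From Pick's theorem, I = A − B/2 + 1 = 367/2 − 9/2 + 1 = 180.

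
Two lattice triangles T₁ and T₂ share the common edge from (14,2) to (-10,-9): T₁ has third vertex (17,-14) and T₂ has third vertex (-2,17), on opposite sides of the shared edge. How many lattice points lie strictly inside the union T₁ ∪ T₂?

475

The union is the simple quadrilateral with vertices (14,2), (17,-14), (-10,-9), (-2,17) in order.
Using the shoelace formula, 2A = |[14·(-14) − 17·2] + [17·(-9) − (-10)·(-14)] + [(-10)·17 − (-2)·(-9)] + [(-2)·2 − 14·17]| = 953, so the area is 953/2.
Along each edge there are gcd(|Δx|,|Δy|)+1 lattice points, so counting each shared vertex once the boundary has gcd(3,16) + gcd(27,5) + gcd(8,26) + gcd(16,15) = 1+1+2+1 = 5.
By Pick's theorem I = A − B/2 + 1 = 953/2 − 5/2 + 1 = 475.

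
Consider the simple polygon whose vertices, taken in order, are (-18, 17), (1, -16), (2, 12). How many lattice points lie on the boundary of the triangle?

The number of boundary lattice points is Σ gcd(|Δx|,|Δy|) = gcd(19,33) + gcd(1,28) + gcd(20,5) = 1+1+5 = 7.

7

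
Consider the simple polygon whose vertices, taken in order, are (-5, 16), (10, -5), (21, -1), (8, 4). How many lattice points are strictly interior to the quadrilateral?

By the shoelace formula, twice the signed area is |((-5)·(-5) − 10·16) + (10·(-1) − 21·(-5)) + (21·4 − 8·(-1)) + (8·16 − (-5)·4)| = 200, so the area is 100.
Summing gcd(|Δx|,|Δy|) over the edges gives the boundary count: gcd(15,21) + gcd(11,4) + gcd(13,5) + gcd(13,12) = 3+1+1+1 = 6.
By Pick's theorem A = I + B/2 − 1, so I = 100 − 6/2 + 1 = 98.

98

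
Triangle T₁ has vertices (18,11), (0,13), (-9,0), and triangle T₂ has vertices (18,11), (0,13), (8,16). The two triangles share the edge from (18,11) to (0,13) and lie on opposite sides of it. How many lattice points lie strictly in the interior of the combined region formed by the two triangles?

158

The union is the simple quadrilateral with vertices (18,11), (-9,0), (0,13), (8,16) in order.
By the shoelace formula, twice the signed area is |[18·0 − (-9)·11] + [(-9)·13 − 0·0] + [0·16 − 8·13] + [8·11 − 18·16]| = 322, so the area is 161.
Along each edge there are gcd(|Δx|,|Δy|)+1 lattice points, so counting each shared vertex once the boundary has gcd(27,11) + gcd(9,13) + gcd(8,3) + gcd(10,5) = 1+1+1+5 = 8.
By Pick's theorem I = A − B/2 + 1 = 161 − 8/2 + 1 = 158.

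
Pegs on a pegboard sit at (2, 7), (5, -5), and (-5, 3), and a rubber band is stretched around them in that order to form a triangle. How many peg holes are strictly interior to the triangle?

46

The shoelace formula gives twice the area as |(2·(-5) − 5·7) + (5·3 − (-5)·(-5)) + ((-5)·7 − 2·3)| = 96, so the area is 48.
Summing gcd(|Δx|,|Δy|) over the edges gives the boundary count: gcd(3,12) + gcd(10,8) + gcd(7,4) = 3+2+1 = 6.
Pick's theorem gives I = A − B/2 + 1 = 48 − 6/2 + 1 = 46.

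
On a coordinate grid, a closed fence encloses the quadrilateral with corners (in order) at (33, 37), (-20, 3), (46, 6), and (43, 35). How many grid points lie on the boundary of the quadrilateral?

Summing gcd(|Δx|,|Δy|) over the edges gives the boundary count: gcd(53,34) + gcd(66,3) + gcd(3,29) + gcd(10,2) = 1+3+1+2 = 7.

7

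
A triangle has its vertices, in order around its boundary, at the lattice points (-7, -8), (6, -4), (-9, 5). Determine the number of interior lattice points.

By the shoelace formula, twice the signed area is |[(-7)·(-4) − 6·(-8)] + [6·5 − (-9)·(-4)] + [(-9)·(-8) − (-7)·5]| = 177, so the area is 177/2.
Summing gcd(|Δx|,|Δy|) over the edges gives the boundary count: gcd(13,4) + gcd(15,9) + gcd(2,13) = 1+3+1 = 5.
By Pick's theorem A = I + B/2 − 1, so I = 177/2 − 5/2 + 1 = 87.

87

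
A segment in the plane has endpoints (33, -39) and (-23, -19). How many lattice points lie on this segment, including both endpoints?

5

The number of lattice points on a segment between lattice points is gcd(|Δx|,|Δy|) + 1 = gcd(56,20) + 1 = 4 + 1 = 5.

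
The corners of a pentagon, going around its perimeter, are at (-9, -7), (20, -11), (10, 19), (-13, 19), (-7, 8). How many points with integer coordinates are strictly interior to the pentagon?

The shoelace formula gives twice the area as |((-9)·(-11) − 20·(-7)) + (20·19 − 10·(-11)) + (10·19 − (-13)·19) + ((-13)·8 − (-7)·19) + ((-7)·(-7) − (-9)·8)| = 1316, so the area is 658.
Summing gcd(|Δx|,|Δy|) over the edges gives the boundary count: gcd(29,4) + gcd(10,30) + gcd(23,0) + gcd(6,11) + gcd(2,15) = 1+10+23+1+1 = 36.
Pick's theorem gives I = A − B/2 + 1 = 658 − 36/2 + 1 = 641.

641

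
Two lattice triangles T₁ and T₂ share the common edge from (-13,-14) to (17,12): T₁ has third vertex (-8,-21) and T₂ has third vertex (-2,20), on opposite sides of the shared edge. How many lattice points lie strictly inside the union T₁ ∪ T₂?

536

The union is the simple quadrilateral with vertices (-13,-14), (-8,-21), (17,12), (-2,20) in order.
The shoelace formula gives twice the area as |((-13)·(-21) − (-8)·(-14)) + ((-8)·12 − 17·(-21)) + (17·20 − (-2)·12) + ((-2)·(-14) − (-13)·20)| = 1074, so the area is 537.
The number of boundary lattice points is Σ gcd(|Δx|,|Δy|) = gcd(5,7) + gcd(25,33) + gcd(19,8) + gcd(11,34) = 1+1+1+1 = 4.
By Pick's theorem I = A − B/2 + 1 = 537 − 4/2 + 1 = 536.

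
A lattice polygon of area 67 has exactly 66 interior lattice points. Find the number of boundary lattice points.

4

Pick's theorem gives A = I + B/2 − 1, so B = 2(A − I + 1) = 2(67 − 66 + 1) = 4.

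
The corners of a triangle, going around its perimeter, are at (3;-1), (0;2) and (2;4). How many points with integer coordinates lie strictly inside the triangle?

Using the shoelace formula, 2A = |(3·2 − 0·(-1)) + (0·4 − 2·2) + (2·(-1) − 3·4)| = 12, so the area is 6.
Along each edge there are gcd(|Δx|,|Δy|)+1 lattice points, so counting each shared vertex once the boundary has gcd(3,3) + gcd(2,2) + gcd(1,5) = 3+2+1 = 6.
Pick's theorem gives I = A − B/2 + 1 = 6 − 6/2 + 1 = 4.

4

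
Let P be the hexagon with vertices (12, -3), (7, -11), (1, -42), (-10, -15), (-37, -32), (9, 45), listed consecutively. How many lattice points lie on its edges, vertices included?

8

Summing gcd(|Δx|,|Δy|) over the edges gives the boundary count: gcd(5,8) + gcd(6,31) + gcd(11,27) + gcd(27,17) + gcd(46,77) + gcd(3,48) = 1+1+1+1+1+3 = 8.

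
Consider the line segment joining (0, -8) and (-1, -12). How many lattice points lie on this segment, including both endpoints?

The number of lattice points on a segment between lattice points is gcd(|Δx|,|Δy|) + 1 = gcd(1,4) + 1 = 1 + 1 = 2.

2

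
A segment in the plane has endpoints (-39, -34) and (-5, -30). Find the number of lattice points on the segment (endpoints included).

3

The number of lattice points on a segment between lattice points is gcd(|Δx|,|Δy|) + 1 = gcd(34,4) + 1 = 2 + 1 = 3.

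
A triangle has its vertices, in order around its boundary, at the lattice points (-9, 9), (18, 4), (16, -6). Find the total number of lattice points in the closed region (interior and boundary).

Using the shoelace formula, 2A = |[(-9)·4 − 18·9] + [18·(-6) − 16·4] + [16·9 − (-9)·(-6)]| = 280, so the area is 140.
The number of boundary lattice points is Σ gcd(|Δx|,|Δy|) = gcd(27,5) + gcd(2,10) + gcd(25,15) = 1+2+5 = 8.
Pick's theorem gives I = A − B/2 + 1 = 140 − 8/2 + 1 = 137, so the closed region contains I + B = 137 + 8 = 145 lattice points.

145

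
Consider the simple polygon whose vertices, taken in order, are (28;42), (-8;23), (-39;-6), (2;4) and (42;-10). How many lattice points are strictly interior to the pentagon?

1816

The shoelace formula gives twice the area as |(28·23 − (-8)·42) + ((-8)·(-6) − (-39)·23) + ((-39)·4 − 2·(-6)) + (2·(-10) − 42·4) + (42·42 − 28·(-10))| = 3637, so the area is 3637/2.
Along each edge there are gcd(|Δx|,|Δy|)+1 lattice points, so counting each shared vertex once the boundary has gcd(36,19) + gcd(31,29) + gcd(41,10) + gcd(40,14) + gcd(14,52) = 1+1+1+2+2 = 7.
By Pick's theorem A = I + B/2 − 1, so I = 3637/2 − 7/2 + 1 = 1816.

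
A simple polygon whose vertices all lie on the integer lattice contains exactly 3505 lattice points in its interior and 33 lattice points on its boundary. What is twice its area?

7041

By Pick's theorem, A = I + B/2 − 1 = 3505 + 33/2 − 1 = 7041/2.
Hence 2A = 7041.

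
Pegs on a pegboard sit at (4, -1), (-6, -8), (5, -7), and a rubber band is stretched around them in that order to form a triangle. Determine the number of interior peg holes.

33

The shoelace formula gives twice the area as |[4·(-8) − (-6)·(-1)] + [(-6)·(-7) − 5·(-8)] + [5·(-1) − 4·(-7)]| = 67, so the area is 33.5.
Along each edge there are gcd(|Δx|,|Δy|)+1 lattice points, so counting each shared vertex once the boundary has gcd(10,7) + gcd(11,1) + gcd(1,6) = 1+1+1 = 3.
By Pick's theorem A = I + B/2 − 1, so I = 33.5 − 3/2 + 1 = 33.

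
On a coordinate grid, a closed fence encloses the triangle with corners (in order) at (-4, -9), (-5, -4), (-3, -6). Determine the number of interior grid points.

3

By the shoelace formula, twice the signed area is |[(-4)·(-4) − (-5)·(-9)] + [(-5)·(-6) − (-3)·(-4)] + [(-3)·(-9) − (-4)·(-6)]| = 8, so the area is 4.
The number of boundary lattice points is Σ gcd(|Δx|,|Δy|) = gcd(1,5) + gcd(2,2) + gcd(1,3) = 1+2+1 = 4.
Pick's theorem gives I = A − B/2 + 1 = 4 − 4/2 + 1 = 3.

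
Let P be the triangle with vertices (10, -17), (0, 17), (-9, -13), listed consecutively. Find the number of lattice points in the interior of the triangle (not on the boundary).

301

Using the shoelace formula, 2A = |[10·17 − 0·(-17)] + [0·(-13) − (-9)·17] + [(-9)·(-17) − 10·(-13)]| = 606, so the area is 303.
The number of boundary lattice points is Σ gcd(|Δx|,|Δy|) = gcd(10,34) + gcd(9,30) + gcd(19,4) = 2+3+1 = 6.
Pick's theorem gives I = A − B/2 + 1 = 303 − 6/2 + 1 = 301.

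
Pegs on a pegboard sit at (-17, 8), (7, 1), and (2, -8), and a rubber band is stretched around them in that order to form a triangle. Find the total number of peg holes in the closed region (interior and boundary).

128

Using the shoelace formula, 2A = |((-17)·1 − 7·8) + (7·(-8) − 2·1) + (2·8 − (-17)·(-8))| = 251, so the area is 125.5.
Summing gcd(|Δx|,|Δy|) over the edges gives the boundary count: gcd(24,7) + gcd(5,9) + gcd(19,16) = 1+1+1 = 3.
Pick's theorem gives I = A − B/2 + 1 = 125.5 − 3/2 + 1 = 125, so the closed region contains I + B = 125 + 3 = 128 lattice points.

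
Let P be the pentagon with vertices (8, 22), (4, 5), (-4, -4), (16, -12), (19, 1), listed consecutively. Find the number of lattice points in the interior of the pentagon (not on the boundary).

358

By the shoelace formula, twice the signed area is |(8·5 − 4·22) + (4·(-4) − (-4)·5) + ((-4)·(-12) − 16·(-4)) + (16·1 − 19·(-12)) + (19·22 − 8·1)| = 722, so the area is 361.
The number of boundary lattice points is Σ gcd(|Δx|,|Δy|) = gcd(4,17) + gcd(8,9) + gcd(20,8) + gcd(3,13) + gcd(11,21) = 1+1+4+1+1 = 8.
By Pick's theorem A = I + B/2 − 1, so I = 361 − 8/2 + 1 = 358.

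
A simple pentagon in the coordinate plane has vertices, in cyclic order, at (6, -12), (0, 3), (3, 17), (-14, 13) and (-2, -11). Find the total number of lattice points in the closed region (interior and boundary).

The shoelace formula gives twice the area as |(6·3 − 0·(-12)) + (0·17 − 3·3) + (3·13 − (-14)·17) + ((-14)·(-11) − (-2)·13) + ((-2)·(-12) − 6·(-11))| = 556, so the area is 278.
Along each edge there are gcd(|Δx|,|Δy|)+1 lattice points, so counting each shared vertex once the boundary has gcd(6,15) + gcd(3,14) + gcd(17,4) + gcd(12,24) + gcd(8,1) = 3+1+1+12+1 = 18.
Pick's theorem gives I = A − B/2 + 1 = 278 − 18/2 + 1 = 270, so the closed region contains I + B = 270 + 18 = 288 lattice points.

288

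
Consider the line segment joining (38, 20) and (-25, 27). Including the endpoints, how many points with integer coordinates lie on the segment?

The number of lattice points on a segment between lattice points is gcd(|Δx|,|Δy|) + 1 = gcd(63,7) + 1 = 7 + 1 = 8.

8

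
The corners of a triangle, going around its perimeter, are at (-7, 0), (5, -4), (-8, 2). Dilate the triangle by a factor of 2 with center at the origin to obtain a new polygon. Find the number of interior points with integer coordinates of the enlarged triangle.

By the shoelace formula, twice the signed area is |[(-7)·(-4) − 5·0] + [5·2 − (-8)·(-4)] + [(-8)·0 − (-7)·2]| = 20, so the area is 10.
The number of boundary lattice points is Σ gcd(|Δx|,|Δy|) = gcd(12,4) + gcd(13,6) + gcd(1,2) = 4+1+1 = 6.
Scaling by 2 multiplies the area by 2² = 4 (so the new area is 40) and multiplies the boundary lattice-point count by 2, giving 12.
By Pick's theorem, the interior count of the dilated polygon is 40 − 12/2 + 1 = 35.

35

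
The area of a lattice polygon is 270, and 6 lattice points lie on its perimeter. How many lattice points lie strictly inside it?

268

Pick's theorem A = I + B/2 − 1 rearranges to I = A − B/2 + 1 = 270 − 6/2 + 1 = 268.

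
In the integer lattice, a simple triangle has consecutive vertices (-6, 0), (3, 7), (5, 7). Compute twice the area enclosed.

Using the shoelace formula, 2A = |((-6)·7 − 3·0) + (3·7 − 5·7) + (5·0 − (-6)·7)| = 14, so the area is 7.

14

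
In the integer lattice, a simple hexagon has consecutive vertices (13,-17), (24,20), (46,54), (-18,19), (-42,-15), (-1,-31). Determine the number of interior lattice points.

2823

The shoelace formula gives twice the area as |(13·20 − 24·(-17)) + (24·54 − 46·20) + (46·19 − (-18)·54) + ((-18)·(-15) − (-42)·19) + ((-42)·(-31) − (-1)·(-15)) + ((-1)·(-17) − 13·(-31))| = 5665, so the area is 2832.5.
Summing gcd(|Δx|,|Δy|) over the edges gives the boundary count: gcd(11,37) + gcd(22,34) + gcd(64,35) + gcd(24,34) + gcd(41,16) + gcd(14,14) = 1+2+1+2+1+14 = 21.
By Pick's theorem A = I + B/2 − 1, so I = 2832.5 − 21/2 + 1 = 2823.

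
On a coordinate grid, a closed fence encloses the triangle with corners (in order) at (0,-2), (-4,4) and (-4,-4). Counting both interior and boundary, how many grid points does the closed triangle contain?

Using the shoelace formula, 2A = |(0·4 − (-4)·(-2)) + ((-4)·(-4) − (-4)·4) + ((-4)·(-2) − 0·(-4))| = 32, so the area is 16.
Along each edge there are gcd(|Δx|,|Δy|)+1 lattice points, so counting each shared vertex once the boundary has gcd(4,6) + gcd(0,8) + gcd(4,2) = 2+8+2 = 12.
Pick's theorem gives I = A − B/2 + 1 = 16 − 12/2 + 1 = 11, so the closed region contains I + B = 11 + 12 = 23 lattice points.

23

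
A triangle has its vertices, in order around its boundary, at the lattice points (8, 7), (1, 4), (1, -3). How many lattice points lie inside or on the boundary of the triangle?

The shoelace formula gives twice the area as |(8·4 − 1·7) + (1·(-3) − 1·4) + (1·7 − 8·(-3))| = 49, so the area is 24.5.
The number of boundary lattice points is Σ gcd(|Δx|,|Δy|) = gcd(7,3) + gcd(0,7) + gcd(7,10) = 1+7+1 = 9.
Pick's theorem gives I = A − B/2 + 1 = 24.5 − 9/2 + 1 = 21, so the closed region contains I + B = 21 + 9 = 30 lattice points.

30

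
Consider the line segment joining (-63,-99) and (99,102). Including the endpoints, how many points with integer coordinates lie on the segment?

4

The number of lattice points on a segment between lattice points is gcd(|Δx|,|Δy|) + 1 = gcd(162,201) + 1 = 3 + 1 = 4.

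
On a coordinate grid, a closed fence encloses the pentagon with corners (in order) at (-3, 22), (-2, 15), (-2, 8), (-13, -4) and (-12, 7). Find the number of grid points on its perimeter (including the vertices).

13

Along each edge there are gcd(|Δx|,|Δy|)+1 lattice points, so counting each shared vertex once the boundary has gcd(1,7) + gcd(0,7) + gcd(11,12) + gcd(1,11) + gcd(9,15) = 1+7+1+1+3 = 13.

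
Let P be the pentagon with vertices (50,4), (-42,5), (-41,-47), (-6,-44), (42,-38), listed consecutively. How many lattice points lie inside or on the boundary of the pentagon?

The shoelace formula gives twice the area as |[50·5 − (-42)·4] + [(-42)·(-47) − (-41)·5] + [(-41)·(-44) − (-6)·(-47)] + [(-6)·(-38) − 42·(-44)] + [42·4 − 50·(-38)]| = 8263, so the area is 4131.5.
Along each edge there are gcd(|Δx|,|Δy|)+1 lattice points, so counting each shared vertex once the boundary has gcd(92,1) + gcd(1,52) + gcd(35,3) + gcd(48,6) + gcd(8,42) = 1+1+1+6+2 = 11.
Pick's theorem gives I = A − B/2 + 1 = 4131.5 − 11/2 + 1 = 4127, so the closed region contains I + B = 4127 + 11 = 4138 lattice points.

4138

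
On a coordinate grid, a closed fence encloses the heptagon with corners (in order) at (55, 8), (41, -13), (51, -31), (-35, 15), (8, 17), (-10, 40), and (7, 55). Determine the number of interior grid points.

The shoelace formula gives twice the area as |[55·(-13) − 41·8] + [41·(-31) − 51·(-13)] + [51·15 − (-35)·(-31)] + [(-35)·17 − 8·15] + [8·40 − (-10)·17] + [(-10)·55 − 7·40] + [7·8 − 55·55]| = 5995, so the area is 5995/2.
Summing gcd(|Δx|,|Δy|) over the edges gives the boundary count: gcd(14,21) + gcd(10,18) + gcd(86,46) + gcd(43,2) + gcd(18,23) + gcd(17,15) + gcd(48,47) = 7+2+2+1+1+1+1 = 15.
Pick's theorem gives I = A − B/2 + 1 = 5995/2 − 15/2 + 1 = 2991.

2991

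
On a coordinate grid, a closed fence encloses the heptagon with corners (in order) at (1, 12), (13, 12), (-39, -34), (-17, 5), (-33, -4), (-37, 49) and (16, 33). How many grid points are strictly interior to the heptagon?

The shoelace formula gives twice the area as |(1·12 − 13·12) + (13·(-34) − (-39)·12) + ((-39)·5 − (-17)·(-34)) + ((-17)·(-4) − (-33)·5) + ((-33)·49 − (-37)·(-4)) + ((-37)·33 − 16·49) + (16·12 − 1·33)| = 4269, so the area is 4269/2.
Along each edge there are gcd(|Δx|,|Δy|)+1 lattice points, so counting each shared vertex once the boundary has gcd(12,0) + gcd(52,46) + gcd(22,39) + gcd(16,9) + gcd(4,53) + gcd(53,16) + gcd(15,21) = 12+2+1+1+1+1+3 = 21.
Pick's theorem gives I = A − B/2 + 1 = 4269/2 − 21/2 + 1 = 2125.

2125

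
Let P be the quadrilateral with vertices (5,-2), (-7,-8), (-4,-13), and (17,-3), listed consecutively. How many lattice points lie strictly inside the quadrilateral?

By the shoelace formula, twice the signed area is |[5·(-8) − (-7)·(-2)] + [(-7)·(-13) − (-4)·(-8)] + [(-4)·(-3) − 17·(-13)] + [17·(-2) − 5·(-3)]| = 219, so the area is 219/2.
The number of boundary lattice points is Σ gcd(|Δx|,|Δy|) = gcd(12,6) + gcd(3,5) + gcd(21,10) + gcd(12,1) = 6+1+1+1 = 9.
Pick's theorem gives I = A − B/2 + 1 = 219/2 − 9/2 + 1 = 106.

106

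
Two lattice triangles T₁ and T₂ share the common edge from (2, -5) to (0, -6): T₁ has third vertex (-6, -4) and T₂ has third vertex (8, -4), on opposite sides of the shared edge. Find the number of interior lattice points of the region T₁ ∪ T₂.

The union is the simple quadrilateral with vertices (2, -5), (-6, -4), (0, -6), (8, -4) in order.
The shoelace formula gives twice the area as |[2·(-4) − (-6)·(-5)] + [(-6)·(-6) − 0·(-4)] + [0·(-4) − 8·(-6)] + [8·(-5) − 2·(-4)]| = 14, so the area is 7.
Summing gcd(|Δx|,|Δy|) over the edges gives the boundary count: gcd(8,1) + gcd(6,2) + gcd(8,2) + gcd(6,1) = 1+2+2+1 = 6.
By Pick's theorem I = A − B/2 + 1 = 7 − 6/2 + 1 = 5.

5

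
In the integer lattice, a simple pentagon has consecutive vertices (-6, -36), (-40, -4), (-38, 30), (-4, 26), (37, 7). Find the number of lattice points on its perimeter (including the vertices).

50

Summing gcd(|Δx|,|Δy|) over the edges gives the boundary count: gcd(34,32) + gcd(2,34) + gcd(34,4) + gcd(41,19) + gcd(43,43) = 2+2+2+1+43 = 50.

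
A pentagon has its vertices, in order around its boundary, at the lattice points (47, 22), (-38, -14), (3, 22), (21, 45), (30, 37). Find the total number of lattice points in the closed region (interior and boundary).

1301

The shoelace formula gives twice the area as |(47·(-14) − (-38)·22) + ((-38)·22 − 3·(-14)) + (3·45 − 21·22) + (21·37 − 30·45) + (30·22 − 47·37)| = 2595, so the area is 2595/2.
The number of boundary lattice points is Σ gcd(|Δx|,|Δy|) = gcd(85,36) + gcd(41,36) + gcd(18,23) + gcd(9,8) + gcd(17,15) = 1+1+1+1+1 = 5.
Pick's theorem gives I = A − B/2 + 1 = 2595/2 − 5/2 + 1 = 1296, so the closed region contains I + B = 1296 + 5 = 1301 lattice points.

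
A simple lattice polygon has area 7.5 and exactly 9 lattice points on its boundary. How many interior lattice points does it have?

4

Pick's theorem A = I + B/2 − 1 rearranges to I = A − B/2 + 1 = 7.5 − 9/2 + 1 = 4.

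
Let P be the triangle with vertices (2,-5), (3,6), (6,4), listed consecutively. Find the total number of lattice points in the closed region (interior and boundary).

The shoelace formula gives twice the area as |[2·6 − 3·(-5)] + [3·4 − 6·6] + [6·(-5) − 2·4]| = 35, so the area is 17.5.
Along each edge there are gcd(|Δx|,|Δy|)+1 lattice points, so counting each shared vertex once the boundary has gcd(1,11) + gcd(3,2) + gcd(4,9) = 1+1+1 = 3.
Pick's theorem gives I = A − B/2 + 1 = 17.5 − 3/2 + 1 = 17, so the closed region contains I + B = 17 + 3 = 20 lattice points.

20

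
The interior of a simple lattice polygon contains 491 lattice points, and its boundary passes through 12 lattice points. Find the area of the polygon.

496

Pick's theorem states A = I + B/2 − 1, so A = 491 + 12/2 − 1 = 496.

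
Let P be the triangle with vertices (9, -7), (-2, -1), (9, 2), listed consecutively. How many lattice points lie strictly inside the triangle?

The shoelace formula gives twice the area as |[9·(-1) − (-2)·(-7)] + [(-2)·2 − 9·(-1)] + [9·(-7) − 9·2]| = 99, so the area is 99/2.
Summing gcd(|Δx|,|Δy|) over the edges gives the boundary count: gcd(11,6) + gcd(11,3) + gcd(0,9) = 1+1+9 = 11.
Pick's theorem gives I = A − B/2 + 1 = 99/2 − 11/2 + 1 = 45.

45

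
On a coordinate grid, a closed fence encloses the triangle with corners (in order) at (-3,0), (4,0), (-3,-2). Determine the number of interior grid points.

Using the shoelace formula, 2A = |[(-3)·0 − 4·0] + [4·(-2) − (-3)·0] + [(-3)·0 − (-3)·(-2)]| = 14, so the area is 7.
Along each edge there are gcd(|Δx|,|Δy|)+1 lattice points, so counting each shared vertex once the boundary has gcd(7,0) + gcd(7,2) + gcd(0,2) = 7+1+2 = 10.
Pick's theorem gives I = A − B/2 + 1 = 7 − 10/2 + 1 = 3.

3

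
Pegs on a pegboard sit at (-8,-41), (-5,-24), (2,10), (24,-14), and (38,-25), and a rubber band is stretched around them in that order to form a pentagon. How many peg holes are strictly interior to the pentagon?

The shoelace formula gives twice the area as |[(-8)·(-24) − (-5)·(-41)] + [(-5)·10 − 2·(-24)] + [2·(-14) − 24·10] + [24·(-25) − 38·(-14)] + [38·(-41) − (-8)·(-25)]| = 2109, so the area is 1054.5.
Along each edge there are gcd(|Δx|,|Δy|)+1 lattice points, so counting each shared vertex once the boundary has gcd(3,17) + gcd(7,34) + gcd(22,24) + gcd(14,11) + gcd(46,16) = 1+1+2+1+2 = 7.
Pick's theorem gives I = A − B/2 + 1 = 1054.5 − 7/2 + 1 = 1052.

1052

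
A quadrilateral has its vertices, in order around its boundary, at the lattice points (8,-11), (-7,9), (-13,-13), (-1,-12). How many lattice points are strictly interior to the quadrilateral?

The shoelace formula gives twice the area as |(8·9 − (-7)·(-11)) + ((-7)·(-13) − (-13)·9) + ((-13)·(-12) − (-1)·(-13)) + ((-1)·(-11) − 8·(-12))| = 453, so the area is 226.5.
Summing gcd(|Δx|,|Δy|) over the edges gives the boundary count: gcd(15,20) + gcd(6,22) + gcd(12,1) + gcd(9,1) = 5+2+1+1 = 9.
Pick's theorem gives I = A − B/2 + 1 = 226.5 − 9/2 + 1 = 223.

223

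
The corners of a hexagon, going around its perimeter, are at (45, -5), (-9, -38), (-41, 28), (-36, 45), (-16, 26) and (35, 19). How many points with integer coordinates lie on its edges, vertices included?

10

Along each edge there are gcd(|Δx|,|Δy|)+1 lattice points, so counting each shared vertex once the boundary has gcd(54,33) + gcd(32,66) + gcd(5,17) + gcd(20,19) + gcd(51,7) + gcd(10,24) = 3+2+1+1+1+2 = 10.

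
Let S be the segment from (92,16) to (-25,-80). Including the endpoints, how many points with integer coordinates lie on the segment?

The number of lattice points on a segment between lattice points is gcd(|Δx|,|Δy|) + 1 = gcd(117,96) + 1 = 3 + 1 = 4.

4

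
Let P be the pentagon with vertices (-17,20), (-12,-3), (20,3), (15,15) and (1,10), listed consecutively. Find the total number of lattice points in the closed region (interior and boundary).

452

The shoelace formula gives twice the area as |[(-17)·(-3) − (-12)·20] + [(-12)·3 − 20·(-3)] + [20·15 − 15·3] + [15·10 − 1·15] + [1·20 − (-17)·10]| = 895, so the area is 447.5.
Along each edge there are gcd(|Δx|,|Δy|)+1 lattice points, so counting each shared vertex once the boundary has gcd(5,23) + gcd(32,6) + gcd(5,12) + gcd(14,5) + gcd(18,10) = 1+2+1+1+2 = 7.
Pick's theorem gives I = A − B/2 + 1 = 447.5 − 7/2 + 1 = 445, so the closed region contains I + B = 445 + 7 = 452 lattice points.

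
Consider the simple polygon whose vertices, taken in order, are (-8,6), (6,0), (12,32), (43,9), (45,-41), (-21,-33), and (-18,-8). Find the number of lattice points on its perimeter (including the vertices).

12

The number of boundary lattice points is Σ gcd(|Δx|,|Δy|) = gcd(14,6) + gcd(6,32) + gcd(31,23) + gcd(2,50) + gcd(66,8) + gcd(3,25) + gcd(10,14) = 2+2+1+2+2+1+2 = 12.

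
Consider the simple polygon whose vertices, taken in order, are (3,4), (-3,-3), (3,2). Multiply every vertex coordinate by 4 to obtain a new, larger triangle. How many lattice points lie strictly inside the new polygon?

The shoelace formula gives twice the area as |(3·(-3) − (-3)·4) + ((-3)·2 − 3·(-3)) + (3·4 − 3·2)| = 12, so the area is 6.
The number of boundary lattice points is Σ gcd(|Δx|,|Δy|) = gcd(6,7) + gcd(6,5) + gcd(0,2) = 1+1+2 = 4.
Scaling by 4 multiplies the area by 4² = 16 (so the new area is 96) and multiplies the boundary lattice-point count by 4, giving 16.
By Pick's theorem, the interior count of the dilated polygon is 96 − 16/2 + 1 = 89.

89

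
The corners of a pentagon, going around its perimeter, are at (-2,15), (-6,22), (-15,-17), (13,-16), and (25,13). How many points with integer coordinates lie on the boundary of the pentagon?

Along each edge there are gcd(|Δx|,|Δy|)+1 lattice points, so counting each shared vertex once the boundary has gcd(4,7) + gcd(9,39) + gcd(28,1) + gcd(12,29) + gcd(27,2) = 1+3+1+1+1 = 7.

7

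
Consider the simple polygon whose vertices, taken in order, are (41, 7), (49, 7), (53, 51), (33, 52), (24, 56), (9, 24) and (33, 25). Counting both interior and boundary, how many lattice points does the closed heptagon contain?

Using the shoelace formula, 2A = |[41·7 − 49·7] + [49·51 − 53·7] + [53·52 − 33·51] + [33·56 − 24·52] + [24·24 − 9·56] + [9·25 − 33·24] + [33·7 − 41·25]| = 2456, so the area is 1228.
Along each edge there are gcd(|Δx|,|Δy|)+1 lattice points, so counting each shared vertex once the boundary has gcd(8,0) + gcd(4,44) + gcd(20,1) + gcd(9,4) + gcd(15,32) + gcd(24,1) + gcd(8,18) = 8+4+1+1+1+1+2 = 18.
Pick's theorem gives I = A − B/2 + 1 = 1228 − 18/2 + 1 = 1220, so the closed region contains I + B = 1220 + 18 = 1238 lattice points.

1238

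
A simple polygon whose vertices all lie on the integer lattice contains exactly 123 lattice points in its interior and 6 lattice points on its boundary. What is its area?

125

By Pick's theorem, A = I + B/2 − 1 = 123 + 6/2 − 1 = 125.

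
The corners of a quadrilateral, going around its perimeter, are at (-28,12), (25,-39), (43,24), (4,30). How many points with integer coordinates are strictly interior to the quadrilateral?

2569

Using the shoelace formula, 2A = |((-28)·(-39) − 25·12) + (25·24 − 43·(-39)) + (43·30 − 4·24) + (4·12 − (-28)·30)| = 5151, so the area is 5151/2.
The number of boundary lattice points is Σ gcd(|Δx|,|Δy|) = gcd(53,51) + gcd(18,63) + gcd(39,6) + gcd(32,18) = 1+9+3+2 = 15.
Pick's theorem gives I = A − B/2 + 1 = 5151/2 − 15/2 + 1 = 2569.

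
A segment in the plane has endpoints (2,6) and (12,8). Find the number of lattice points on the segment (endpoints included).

3

The number of lattice points on a segment between lattice points is gcd(|Δx|,|Δy|) + 1 = gcd(10,2) + 1 = 2 + 1 = 3.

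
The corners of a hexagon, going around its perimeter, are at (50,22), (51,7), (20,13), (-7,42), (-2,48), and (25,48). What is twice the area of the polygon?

2716

The shoelace formula gives twice the area as |(50·7 − 51·22) + (51·13 − 20·7) + (20·42 − (-7)·13) + ((-7)·48 − (-2)·42) + ((-2)·48 − 25·48) + (25·22 − 50·48)| = 2716, so the area is 1358.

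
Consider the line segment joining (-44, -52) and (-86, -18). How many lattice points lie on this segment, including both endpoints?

3

The number of lattice points on a segment between lattice points is gcd(|Δx|,|Δy|) + 1 = gcd(42,34) + 1 = 2 + 1 = 3.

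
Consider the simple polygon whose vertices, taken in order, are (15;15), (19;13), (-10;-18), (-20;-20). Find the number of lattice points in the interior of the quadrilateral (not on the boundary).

212

By the shoelace formula, twice the signed area is |[15·13 − 19·15] + [19·(-18) − (-10)·13] + [(-10)·(-20) − (-20)·(-18)] + [(-20)·15 − 15·(-20)]| = 462, so the area is 231.
The number of boundary lattice points is Σ gcd(|Δx|,|Δy|) = gcd(4,2) + gcd(29,31) + gcd(10,2) + gcd(35,35) = 2+1+2+35 = 40.
Pick's theorem gives I = A − B/2 + 1 = 231 − 40/2 + 1 = 212.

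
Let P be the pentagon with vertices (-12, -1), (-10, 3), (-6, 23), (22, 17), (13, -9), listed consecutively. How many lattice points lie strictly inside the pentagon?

The shoelace formula gives twice the area as |((-12)·3 − (-10)·(-1)) + ((-10)·23 − (-6)·3) + ((-6)·17 − 22·23) + (22·(-9) − 13·17) + (13·(-1) − (-12)·(-9))| = 1406, so the area is 703.
Summing gcd(|Δx|,|Δy|) over the edges gives the boundary count: gcd(2,4) + gcd(4,20) + gcd(28,6) + gcd(9,26) + gcd(25,8) = 2+4+2+1+1 = 10.
By Pick's theorem A = I + B/2 − 1, so I = 703 − 10/2 + 1 = 699.

699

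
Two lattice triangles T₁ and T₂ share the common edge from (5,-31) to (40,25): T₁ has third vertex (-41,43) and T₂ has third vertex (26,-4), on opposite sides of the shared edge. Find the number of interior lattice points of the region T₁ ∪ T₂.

The union is the simple quadrilateral with vertices (5,-31), (-41,43), (40,25), (26,-4) in order.
Using the shoelace formula, 2A = |(5·43 − (-41)·(-31)) + ((-41)·25 − 40·43) + (40·(-4) − 26·25) + (26·(-31) − 5·(-4))| = 5397, so the area is 2698.5.
The number of boundary lattice points is Σ gcd(|Δx|,|Δy|) = gcd(46,74) + gcd(81,18) + gcd(14,29) + gcd(21,27) = 2+9+1+3 = 15.
By Pick's theorem I = A − B/2 + 1 = 2698.5 − 15/2 + 1 = 2692.

2692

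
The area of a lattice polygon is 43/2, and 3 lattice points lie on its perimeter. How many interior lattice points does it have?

From Pick's theorem, I = A − B/2 + 1 = 43/2 − 3/2 + 1 = 21.

21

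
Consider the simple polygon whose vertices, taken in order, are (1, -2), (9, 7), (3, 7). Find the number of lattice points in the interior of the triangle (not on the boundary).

Using the shoelace formula, 2A = |(1·7 − 9·(-2)) + (9·7 − 3·7) + (3·(-2) − 1·7)| = 54, so the area is 27.
Summing gcd(|Δx|,|Δy|) over the edges gives the boundary count: gcd(8,9) + gcd(6,0) + gcd(2,9) = 1+6+1 = 8.
By Pick's theorem A = I + B/2 − 1, so I = 27 − 8/2 + 1 = 24.

24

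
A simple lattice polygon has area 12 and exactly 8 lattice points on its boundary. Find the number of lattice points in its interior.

Pick's theorem A = I + B/2 − 1 rearranges to I = A − B/2 + 1 = 12 − 8/2 + 1 = 9.

9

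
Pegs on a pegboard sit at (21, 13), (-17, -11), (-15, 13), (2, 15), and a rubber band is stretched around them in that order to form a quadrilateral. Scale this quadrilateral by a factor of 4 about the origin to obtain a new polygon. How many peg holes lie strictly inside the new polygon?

By the shoelace formula, twice the signed area is |[21·(-11) − (-17)·13] + [(-17)·13 − (-15)·(-11)] + [(-15)·15 − 2·13] + [2·13 − 21·15]| = 936, so the area is 468.
The number of boundary lattice points is Σ gcd(|Δx|,|Δy|) = gcd(38,24) + gcd(2,24) + gcd(17,2) + gcd(19,2) = 2+2+1+1 = 6.
Scaling by 4 multiplies the area by 4² = 16 (so the new area is 7488) and multiplies the boundary lattice-point count by 4, giving 24.
By Pick's theorem, the interior count of the dilated polygon is 7488 − 24/2 + 1 = 7477.

7477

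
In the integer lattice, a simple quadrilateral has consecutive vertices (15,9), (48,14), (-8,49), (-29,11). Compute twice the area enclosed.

Using the shoelace formula, 2A = |[15·14 − 48·9] + [48·49 − (-8)·14] + [(-8)·11 − (-29)·49] + [(-29)·9 − 15·11]| = 3149, so the area is 3149/2.

3149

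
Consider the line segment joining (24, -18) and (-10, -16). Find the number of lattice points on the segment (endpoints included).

3

The number of lattice points on a segment between lattice points is gcd(|Δx|,|Δy|) + 1 = gcd(34,2) + 1 = 2 + 1 = 3.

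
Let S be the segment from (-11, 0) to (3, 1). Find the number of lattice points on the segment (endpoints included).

2

The number of lattice points on a segment between lattice points is gcd(|Δx|,|Δy|) + 1 = gcd(14,1) + 1 = 1 + 1 = 2.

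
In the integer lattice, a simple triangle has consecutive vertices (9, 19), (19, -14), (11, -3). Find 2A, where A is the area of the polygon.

The shoelace formula gives twice the area as |[9·(-14) − 19·19] + [19·(-3) − 11·(-14)] + [11·19 − 9·(-3)]| = 154, so the area is 77.

154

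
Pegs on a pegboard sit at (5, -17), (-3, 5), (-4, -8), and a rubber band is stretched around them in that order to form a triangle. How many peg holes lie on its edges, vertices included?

The number of boundary lattice points is Σ gcd(|Δx|,|Δy|) = gcd(8,22) + gcd(1,13) + gcd(9,9) = 2+1+9 = 12.

12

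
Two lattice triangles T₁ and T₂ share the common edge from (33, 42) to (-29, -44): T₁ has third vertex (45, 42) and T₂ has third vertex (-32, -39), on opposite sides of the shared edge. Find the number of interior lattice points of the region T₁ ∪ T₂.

The union is the simple quadrilateral with vertices (33, 42), (45, 42), (-29, -44), (-32, -39) in order.
Using the shoelace formula, 2A = |[33·42 − 45·42] + [45·(-44) − (-29)·42] + [(-29)·(-39) − (-32)·(-44)] + [(-32)·42 − 33·(-39)]| = 1600, so the area is 800.
The number of boundary lattice points is Σ gcd(|Δx|,|Δy|) = gcd(12,0) + gcd(74,86) + gcd(3,5) + gcd(65,81) = 12+2+1+1 = 16.
By Pick's theorem I = A − B/2 + 1 = 800 − 16/2 + 1 = 793.

793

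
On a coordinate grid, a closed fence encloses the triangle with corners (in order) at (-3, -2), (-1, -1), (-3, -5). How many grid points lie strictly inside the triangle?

1

By the shoelace formula, twice the signed area is |((-3)·(-1) − (-1)·(-2)) + ((-1)·(-5) − (-3)·(-1)) + ((-3)·(-2) − (-3)·(-5))| = 6, so the area is 3.
Along each edge there are gcd(|Δx|,|Δy|)+1 lattice points, so counting each shared vertex once the boundary has gcd(2,1) + gcd(2,4) + gcd(0,3) = 1+2+3 = 6.
Pick's theorem gives I = A − B/2 + 1 = 3 − 6/2 + 1 = 1.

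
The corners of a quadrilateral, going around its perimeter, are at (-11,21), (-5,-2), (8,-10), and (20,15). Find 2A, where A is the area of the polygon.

1098

By the shoelace formula, twice the signed area is |((-11)·(-2) − (-5)·21) + ((-5)·(-10) − 8·(-2)) + (8·15 − 20·(-10)) + (20·21 − (-11)·15)| = 1098, so the area is 549.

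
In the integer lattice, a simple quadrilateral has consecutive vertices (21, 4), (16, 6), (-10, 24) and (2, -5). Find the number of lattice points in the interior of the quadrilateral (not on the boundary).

309

Using the shoelace formula, 2A = |[21·6 − 16·4] + [16·24 − (-10)·6] + [(-10)·(-5) − 2·24] + [2·4 − 21·(-5)]| = 621, so the area is 310.5.
Along each edge there are gcd(|Δx|,|Δy|)+1 lattice points, so counting each shared vertex once the boundary has gcd(5,2) + gcd(26,18) + gcd(12,29) + gcd(19,9) = 1+2+1+1 = 5.
By Pick's theorem A = I + B/2 − 1, so I = 310.5 − 5/2 + 1 = 309.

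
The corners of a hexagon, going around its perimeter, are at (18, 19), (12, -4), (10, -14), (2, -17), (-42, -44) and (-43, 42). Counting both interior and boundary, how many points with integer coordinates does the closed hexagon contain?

Using the shoelace formula, 2A = |[18·(-4) − 12·19] + [12·(-14) − 10·(-4)] + [10·(-17) − 2·(-14)] + [2·(-44) − (-42)·(-17)] + [(-42)·42 − (-43)·(-44)] + [(-43)·19 − 18·42]| = 6601, so the area is 3300.5.
Along each edge there are gcd(|Δx|,|Δy|)+1 lattice points, so counting each shared vertex once the boundary has gcd(6,23) + gcd(2,10) + gcd(8,3) + gcd(44,27) + gcd(1,86) + gcd(61,23) = 1+2+1+1+1+1 = 7.
Pick's theorem gives I = A − B/2 + 1 = 3300.5 − 7/2 + 1 = 3298, so the closed region contains I + B = 3298 + 7 = 3305 lattice points.

3305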